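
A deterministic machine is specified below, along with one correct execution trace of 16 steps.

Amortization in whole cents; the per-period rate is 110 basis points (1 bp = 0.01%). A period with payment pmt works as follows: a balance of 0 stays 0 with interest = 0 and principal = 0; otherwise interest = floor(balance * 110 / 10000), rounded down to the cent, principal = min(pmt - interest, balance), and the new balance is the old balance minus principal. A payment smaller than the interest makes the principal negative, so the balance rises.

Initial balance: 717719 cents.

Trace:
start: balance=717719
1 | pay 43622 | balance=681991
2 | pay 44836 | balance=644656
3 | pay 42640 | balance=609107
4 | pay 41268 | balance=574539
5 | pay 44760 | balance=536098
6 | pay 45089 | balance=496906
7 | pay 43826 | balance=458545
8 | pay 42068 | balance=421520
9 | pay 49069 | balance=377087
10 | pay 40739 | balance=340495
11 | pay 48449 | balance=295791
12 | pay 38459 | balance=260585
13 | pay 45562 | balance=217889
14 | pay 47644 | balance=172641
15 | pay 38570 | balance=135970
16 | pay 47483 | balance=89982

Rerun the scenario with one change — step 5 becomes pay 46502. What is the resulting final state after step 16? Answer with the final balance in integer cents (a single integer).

(re-executing from step 5 with the substitution; state before step 5: balance=574539)
5 | pay 46502 | balance=534356
6 | pay 45089 | balance=495144
7 | pay 43826 | balance=456764
8 | pay 42068 | balance=419720
9 | pay 49069 | balance=375267
10 | pay 40739 | balance=338655
11 | pay 48449 | balance=293931
12 | pay 38459 | balance=258705
13 | pay 45562 | balance=215988
14 | pay 47644 | balance=170719
15 | pay 38570 | balance=134026
16 | pay 47483 | balance=88017

88017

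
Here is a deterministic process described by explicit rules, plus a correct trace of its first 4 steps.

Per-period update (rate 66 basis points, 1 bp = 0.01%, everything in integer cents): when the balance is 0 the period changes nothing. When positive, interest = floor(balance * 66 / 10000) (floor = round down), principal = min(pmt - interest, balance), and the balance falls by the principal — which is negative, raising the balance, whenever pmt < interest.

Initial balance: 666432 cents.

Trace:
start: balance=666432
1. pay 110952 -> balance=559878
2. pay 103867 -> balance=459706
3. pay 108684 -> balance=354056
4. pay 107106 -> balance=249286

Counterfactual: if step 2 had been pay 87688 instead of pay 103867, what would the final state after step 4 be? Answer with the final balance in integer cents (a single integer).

265679

(re-executing from step 2 with the substitution; state before step 2: balance=559878)
2. pay 87688 -> balance=475885
3. pay 108684 -> balance=370341
4. pay 107106 -> balance=265679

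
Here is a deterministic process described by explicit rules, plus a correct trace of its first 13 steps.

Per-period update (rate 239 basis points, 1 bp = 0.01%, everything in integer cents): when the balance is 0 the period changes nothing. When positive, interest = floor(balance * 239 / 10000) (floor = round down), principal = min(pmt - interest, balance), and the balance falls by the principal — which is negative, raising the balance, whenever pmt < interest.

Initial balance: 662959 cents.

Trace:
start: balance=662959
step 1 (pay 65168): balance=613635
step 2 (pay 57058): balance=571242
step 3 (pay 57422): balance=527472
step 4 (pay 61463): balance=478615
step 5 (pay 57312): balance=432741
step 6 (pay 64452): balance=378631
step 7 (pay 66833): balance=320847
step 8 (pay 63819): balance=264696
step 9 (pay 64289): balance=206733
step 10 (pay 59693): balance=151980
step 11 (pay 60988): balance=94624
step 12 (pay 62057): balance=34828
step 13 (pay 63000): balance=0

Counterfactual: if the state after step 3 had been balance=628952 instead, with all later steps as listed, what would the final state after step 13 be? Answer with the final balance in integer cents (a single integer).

101175

state after step 3 := balance=628952
step 4 (pay 61463): balance=582520
step 5 (pay 57312): balance=539130
step 6 (pay 64452): balance=487563
step 7 (pay 66833): balance=432382
step 8 (pay 63819): balance=378896
step 9 (pay 64289): balance=323662
step 10 (pay 59693): balance=271704
step 11 (pay 60988): balance=217209
step 12 (pay 62057): balance=160343
step 13 (pay 63000): balance=101175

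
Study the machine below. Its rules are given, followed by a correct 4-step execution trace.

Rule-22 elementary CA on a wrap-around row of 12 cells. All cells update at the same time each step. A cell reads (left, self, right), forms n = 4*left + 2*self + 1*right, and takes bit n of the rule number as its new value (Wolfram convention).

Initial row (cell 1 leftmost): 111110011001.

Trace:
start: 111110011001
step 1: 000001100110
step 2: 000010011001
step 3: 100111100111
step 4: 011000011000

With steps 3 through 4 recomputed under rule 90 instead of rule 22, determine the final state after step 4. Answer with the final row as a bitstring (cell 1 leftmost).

011001000010

(re-executing steps 3..4 under rule 90; state before step 3: 000010011001)
step 3: 100101111110
step 4: 011001000010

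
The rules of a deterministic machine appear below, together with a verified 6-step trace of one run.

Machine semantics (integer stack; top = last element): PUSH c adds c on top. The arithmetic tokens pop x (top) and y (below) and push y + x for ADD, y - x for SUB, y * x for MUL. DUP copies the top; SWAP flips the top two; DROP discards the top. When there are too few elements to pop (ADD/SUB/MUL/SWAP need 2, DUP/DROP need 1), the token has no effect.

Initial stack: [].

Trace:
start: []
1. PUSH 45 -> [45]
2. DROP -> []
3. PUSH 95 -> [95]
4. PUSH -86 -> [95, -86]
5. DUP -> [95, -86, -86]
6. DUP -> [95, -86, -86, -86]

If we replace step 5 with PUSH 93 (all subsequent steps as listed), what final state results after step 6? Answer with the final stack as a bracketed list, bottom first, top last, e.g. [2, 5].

[95, -86, 93, 93]

(re-executing from step 5 with the substitution; state before step 5: [95, -86])
5. PUSH 93 -> [95, -86, 93]
6. DUP -> [95, -86, 93, 93]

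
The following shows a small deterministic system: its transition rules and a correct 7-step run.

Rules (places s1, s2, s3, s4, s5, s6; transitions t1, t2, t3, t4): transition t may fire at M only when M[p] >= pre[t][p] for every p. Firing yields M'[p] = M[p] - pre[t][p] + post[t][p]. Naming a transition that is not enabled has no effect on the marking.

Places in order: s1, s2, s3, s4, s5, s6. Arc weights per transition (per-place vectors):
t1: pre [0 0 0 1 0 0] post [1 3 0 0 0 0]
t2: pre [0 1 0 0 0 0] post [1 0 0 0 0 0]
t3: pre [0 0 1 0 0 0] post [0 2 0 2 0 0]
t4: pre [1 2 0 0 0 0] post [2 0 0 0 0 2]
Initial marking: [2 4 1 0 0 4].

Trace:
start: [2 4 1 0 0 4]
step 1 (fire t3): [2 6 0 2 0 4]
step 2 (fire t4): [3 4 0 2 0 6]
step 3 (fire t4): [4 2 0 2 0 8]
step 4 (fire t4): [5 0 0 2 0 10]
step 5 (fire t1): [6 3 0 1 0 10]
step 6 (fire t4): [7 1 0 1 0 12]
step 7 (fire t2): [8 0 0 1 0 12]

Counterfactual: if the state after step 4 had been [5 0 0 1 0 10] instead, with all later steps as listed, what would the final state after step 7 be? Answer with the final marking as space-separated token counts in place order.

8 0 0 0 0 12

state after step 4 := [5 0 0 1 0 10]
step 5 (fire t1): [6 3 0 0 0 10]
step 6 (fire t4): [7 1 0 0 0 12]
step 7 (fire t2): [8 0 0 0 0 12]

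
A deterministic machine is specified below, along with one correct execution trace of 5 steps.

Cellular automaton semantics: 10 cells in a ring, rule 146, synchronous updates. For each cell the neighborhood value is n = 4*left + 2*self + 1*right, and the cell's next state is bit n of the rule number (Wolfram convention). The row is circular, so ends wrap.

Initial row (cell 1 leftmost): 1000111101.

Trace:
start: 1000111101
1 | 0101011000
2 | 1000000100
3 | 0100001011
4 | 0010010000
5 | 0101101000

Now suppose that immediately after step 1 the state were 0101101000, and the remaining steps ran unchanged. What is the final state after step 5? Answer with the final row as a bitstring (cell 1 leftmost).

0101101000

state after step 1 := 0101101000
2 | 1000000100
3 | 0100001011
4 | 0010010000
5 | 0101101000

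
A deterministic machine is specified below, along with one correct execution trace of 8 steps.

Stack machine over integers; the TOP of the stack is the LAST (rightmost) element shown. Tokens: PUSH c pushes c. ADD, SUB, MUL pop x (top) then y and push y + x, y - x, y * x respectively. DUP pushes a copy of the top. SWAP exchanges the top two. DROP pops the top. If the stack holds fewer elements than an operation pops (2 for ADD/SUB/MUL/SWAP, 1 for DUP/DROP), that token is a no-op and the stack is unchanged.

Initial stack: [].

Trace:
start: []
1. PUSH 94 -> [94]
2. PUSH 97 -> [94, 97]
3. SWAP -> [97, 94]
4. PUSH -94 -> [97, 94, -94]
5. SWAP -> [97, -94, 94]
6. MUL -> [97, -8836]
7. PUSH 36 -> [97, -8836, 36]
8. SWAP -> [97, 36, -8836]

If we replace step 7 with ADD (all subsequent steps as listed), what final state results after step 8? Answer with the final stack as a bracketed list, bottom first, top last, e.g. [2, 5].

[-8739]

(re-executing from step 7 with the substitution; state before step 7: [97, -8836])
7. ADD -> [-8739]
8. SWAP -> [-8739]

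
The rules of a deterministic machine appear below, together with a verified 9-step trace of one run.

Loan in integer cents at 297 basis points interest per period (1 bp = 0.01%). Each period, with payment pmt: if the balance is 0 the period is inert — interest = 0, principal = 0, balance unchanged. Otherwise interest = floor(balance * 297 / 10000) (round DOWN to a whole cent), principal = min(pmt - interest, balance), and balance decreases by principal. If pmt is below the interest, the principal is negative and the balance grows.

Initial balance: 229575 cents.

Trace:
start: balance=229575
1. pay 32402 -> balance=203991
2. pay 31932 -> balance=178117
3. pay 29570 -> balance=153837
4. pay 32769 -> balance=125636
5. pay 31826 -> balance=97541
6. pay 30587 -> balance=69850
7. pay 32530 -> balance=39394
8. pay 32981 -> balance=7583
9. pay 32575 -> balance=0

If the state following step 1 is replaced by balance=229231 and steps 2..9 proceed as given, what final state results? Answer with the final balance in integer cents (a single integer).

7131

state after step 1 := balance=229231
2. pay 31932 -> balance=204107
3. pay 29570 -> balance=180598
4. pay 32769 -> balance=153192
5. pay 31826 -> balance=125915
6. pay 30587 -> balance=99067
7. pay 32530 -> balance=69479
8. pay 32981 -> balance=38561
9. pay 32575 -> balance=7131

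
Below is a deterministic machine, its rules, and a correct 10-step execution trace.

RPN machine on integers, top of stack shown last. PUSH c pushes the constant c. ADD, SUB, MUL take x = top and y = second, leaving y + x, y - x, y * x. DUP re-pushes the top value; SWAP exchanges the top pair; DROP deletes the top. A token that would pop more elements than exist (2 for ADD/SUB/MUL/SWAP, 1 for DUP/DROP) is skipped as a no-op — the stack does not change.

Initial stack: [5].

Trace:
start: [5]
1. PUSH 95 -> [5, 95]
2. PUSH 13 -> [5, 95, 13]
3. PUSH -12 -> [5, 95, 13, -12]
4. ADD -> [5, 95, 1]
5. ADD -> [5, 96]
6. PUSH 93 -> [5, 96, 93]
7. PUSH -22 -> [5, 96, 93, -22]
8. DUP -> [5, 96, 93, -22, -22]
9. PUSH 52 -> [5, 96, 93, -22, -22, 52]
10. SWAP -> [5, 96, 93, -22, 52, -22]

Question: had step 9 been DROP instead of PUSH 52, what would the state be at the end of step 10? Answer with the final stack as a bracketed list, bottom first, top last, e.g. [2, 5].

[5, 96, -22, 93]

(re-executing from step 9 with the substitution; state before step 9: [5, 96, 93, -22, -22])
9. DROP -> [5, 96, 93, -22]
10. SWAP -> [5, 96, -22, 93]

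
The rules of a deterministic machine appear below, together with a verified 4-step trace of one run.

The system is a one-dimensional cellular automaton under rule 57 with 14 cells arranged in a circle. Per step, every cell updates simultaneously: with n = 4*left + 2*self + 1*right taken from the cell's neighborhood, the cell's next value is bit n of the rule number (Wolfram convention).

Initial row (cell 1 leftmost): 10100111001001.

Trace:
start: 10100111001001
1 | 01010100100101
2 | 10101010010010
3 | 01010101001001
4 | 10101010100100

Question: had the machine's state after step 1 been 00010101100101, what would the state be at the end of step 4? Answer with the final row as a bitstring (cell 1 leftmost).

01010101010101

state after step 1 := 00010101100101
2 | 11001011010010
3 | 10100110101001
4 | 01010101010101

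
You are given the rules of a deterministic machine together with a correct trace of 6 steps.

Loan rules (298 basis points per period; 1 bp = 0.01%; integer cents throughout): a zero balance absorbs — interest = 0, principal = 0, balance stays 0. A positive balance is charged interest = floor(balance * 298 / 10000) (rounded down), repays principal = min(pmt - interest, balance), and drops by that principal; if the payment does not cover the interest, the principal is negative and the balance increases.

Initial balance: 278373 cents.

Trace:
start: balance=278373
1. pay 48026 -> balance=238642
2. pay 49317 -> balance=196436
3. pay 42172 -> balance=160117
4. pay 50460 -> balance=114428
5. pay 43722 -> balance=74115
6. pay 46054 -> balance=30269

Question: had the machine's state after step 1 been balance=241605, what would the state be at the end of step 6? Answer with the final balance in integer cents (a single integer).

state after step 1 := balance=241605
2. pay 49317 -> balance=199487
3. pay 42172 -> balance=163259
4. pay 50460 -> balance=117664
5. pay 43722 -> balance=77448
6. pay 46054 -> balance=33701

33701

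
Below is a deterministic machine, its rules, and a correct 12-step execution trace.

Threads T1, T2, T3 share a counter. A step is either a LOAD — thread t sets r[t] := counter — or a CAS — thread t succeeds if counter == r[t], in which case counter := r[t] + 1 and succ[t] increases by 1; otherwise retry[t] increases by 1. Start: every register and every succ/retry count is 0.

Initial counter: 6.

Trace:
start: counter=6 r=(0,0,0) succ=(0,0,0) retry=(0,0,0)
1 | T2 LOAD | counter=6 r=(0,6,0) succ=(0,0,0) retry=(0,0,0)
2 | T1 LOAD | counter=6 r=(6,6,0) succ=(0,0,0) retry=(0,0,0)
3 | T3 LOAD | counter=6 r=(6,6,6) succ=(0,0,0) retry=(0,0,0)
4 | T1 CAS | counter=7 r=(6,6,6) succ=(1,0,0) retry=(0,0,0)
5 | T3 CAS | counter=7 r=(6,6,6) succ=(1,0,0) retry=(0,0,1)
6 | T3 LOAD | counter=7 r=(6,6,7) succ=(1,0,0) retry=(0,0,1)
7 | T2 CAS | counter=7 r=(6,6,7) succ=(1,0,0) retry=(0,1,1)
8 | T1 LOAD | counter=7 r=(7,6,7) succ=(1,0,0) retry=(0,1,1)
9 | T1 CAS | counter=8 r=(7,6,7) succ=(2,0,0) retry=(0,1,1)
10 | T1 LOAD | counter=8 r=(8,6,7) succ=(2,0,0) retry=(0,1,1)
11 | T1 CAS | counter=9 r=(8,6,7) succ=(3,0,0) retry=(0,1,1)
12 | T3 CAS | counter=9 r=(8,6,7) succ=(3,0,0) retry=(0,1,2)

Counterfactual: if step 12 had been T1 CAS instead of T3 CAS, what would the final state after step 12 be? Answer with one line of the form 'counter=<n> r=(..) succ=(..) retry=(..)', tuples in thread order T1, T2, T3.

(re-executing from step 12 with the substitution; state before step 12: counter=9 r=(8,6,7) succ=(3,0,0) retry=(0,1,1))
12 | T1 CAS | counter=9 r=(8,6,7) succ=(3,0,0) retry=(1,1,1)

counter=9 r=(8,6,7) succ=(3,0,0) retry=(1,1,1)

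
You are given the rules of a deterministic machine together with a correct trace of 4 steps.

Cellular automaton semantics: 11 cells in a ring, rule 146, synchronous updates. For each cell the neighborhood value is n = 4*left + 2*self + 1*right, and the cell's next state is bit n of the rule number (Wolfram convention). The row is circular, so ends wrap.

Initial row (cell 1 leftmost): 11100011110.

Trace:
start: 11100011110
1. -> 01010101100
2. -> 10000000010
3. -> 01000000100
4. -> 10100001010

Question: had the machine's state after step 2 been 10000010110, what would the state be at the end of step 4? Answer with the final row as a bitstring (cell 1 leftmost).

10101010000

state after step 2 := 10000010110
3. -> 01000100000
4. -> 10101010000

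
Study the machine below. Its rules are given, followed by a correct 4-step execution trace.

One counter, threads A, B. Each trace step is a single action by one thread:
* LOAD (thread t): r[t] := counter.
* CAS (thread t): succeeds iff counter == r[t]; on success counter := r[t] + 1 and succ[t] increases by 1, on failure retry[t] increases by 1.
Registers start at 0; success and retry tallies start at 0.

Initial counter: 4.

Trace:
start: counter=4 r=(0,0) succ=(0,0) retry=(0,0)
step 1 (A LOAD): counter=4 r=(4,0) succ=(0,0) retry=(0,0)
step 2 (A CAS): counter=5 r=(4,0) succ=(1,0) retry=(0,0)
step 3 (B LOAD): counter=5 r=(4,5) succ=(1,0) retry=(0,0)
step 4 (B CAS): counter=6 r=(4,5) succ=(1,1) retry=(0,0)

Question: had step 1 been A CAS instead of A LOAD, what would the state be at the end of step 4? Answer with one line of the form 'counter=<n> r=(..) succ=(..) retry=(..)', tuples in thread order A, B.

counter=5 r=(0,4) succ=(0,1) retry=(2,0)

(re-executing from step 1 with the substitution; state before step 1: counter=4 r=(0,0) succ=(0,0) retry=(0,0))
step 1 (A CAS): counter=4 r=(0,0) succ=(0,0) retry=(1,0)
step 2 (A CAS): counter=4 r=(0,0) succ=(0,0) retry=(2,0)
step 3 (B LOAD): counter=4 r=(0,4) succ=(0,0) retry=(2,0)
step 4 (B CAS): counter=5 r=(0,4) succ=(0,1) retry=(2,0)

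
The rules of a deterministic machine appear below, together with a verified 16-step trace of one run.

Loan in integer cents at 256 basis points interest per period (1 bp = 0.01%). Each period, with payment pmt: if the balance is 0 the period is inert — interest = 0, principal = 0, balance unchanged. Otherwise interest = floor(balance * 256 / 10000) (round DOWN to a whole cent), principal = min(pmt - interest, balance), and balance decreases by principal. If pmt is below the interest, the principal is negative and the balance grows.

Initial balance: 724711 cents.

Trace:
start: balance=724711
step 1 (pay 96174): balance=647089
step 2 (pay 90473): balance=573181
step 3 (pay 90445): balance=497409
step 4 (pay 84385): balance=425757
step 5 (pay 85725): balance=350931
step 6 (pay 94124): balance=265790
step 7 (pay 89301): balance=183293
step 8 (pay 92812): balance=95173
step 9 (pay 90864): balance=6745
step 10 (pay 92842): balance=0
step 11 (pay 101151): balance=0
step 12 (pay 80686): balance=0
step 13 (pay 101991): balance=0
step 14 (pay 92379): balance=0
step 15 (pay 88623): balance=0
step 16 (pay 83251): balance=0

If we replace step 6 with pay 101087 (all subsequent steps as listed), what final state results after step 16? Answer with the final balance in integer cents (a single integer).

0

(re-executing from step 6 with the substitution; state before step 6: balance=350931)
step 6 (pay 101087): balance=258827
step 7 (pay 89301): balance=176151
step 8 (pay 92812): balance=87848
step 9 (pay 90864): balance=0
step 10 (pay 92842): balance=0
step 11 (pay 101151): balance=0
step 12 (pay 80686): balance=0
step 13 (pay 101991): balance=0
step 14 (pay 92379): balance=0
step 15 (pay 88623): balance=0
step 16 (pay 83251): balance=0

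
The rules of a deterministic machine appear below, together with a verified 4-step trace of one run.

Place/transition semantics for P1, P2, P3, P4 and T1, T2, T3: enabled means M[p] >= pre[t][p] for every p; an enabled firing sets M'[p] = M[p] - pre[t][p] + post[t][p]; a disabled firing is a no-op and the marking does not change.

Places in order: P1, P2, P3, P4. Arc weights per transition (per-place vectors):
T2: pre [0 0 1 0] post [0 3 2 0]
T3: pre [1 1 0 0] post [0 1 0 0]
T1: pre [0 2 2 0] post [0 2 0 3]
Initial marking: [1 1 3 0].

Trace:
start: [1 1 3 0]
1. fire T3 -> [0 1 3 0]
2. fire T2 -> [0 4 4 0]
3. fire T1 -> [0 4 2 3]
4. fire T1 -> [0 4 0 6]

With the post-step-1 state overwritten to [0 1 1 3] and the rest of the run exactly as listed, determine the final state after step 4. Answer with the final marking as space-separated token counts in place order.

0 4 0 6

state after step 1 := [0 1 1 3]
2. fire T2 -> [0 4 2 3]
3. fire T1 -> [0 4 0 6]
4. fire T1 -> [0 4 0 6]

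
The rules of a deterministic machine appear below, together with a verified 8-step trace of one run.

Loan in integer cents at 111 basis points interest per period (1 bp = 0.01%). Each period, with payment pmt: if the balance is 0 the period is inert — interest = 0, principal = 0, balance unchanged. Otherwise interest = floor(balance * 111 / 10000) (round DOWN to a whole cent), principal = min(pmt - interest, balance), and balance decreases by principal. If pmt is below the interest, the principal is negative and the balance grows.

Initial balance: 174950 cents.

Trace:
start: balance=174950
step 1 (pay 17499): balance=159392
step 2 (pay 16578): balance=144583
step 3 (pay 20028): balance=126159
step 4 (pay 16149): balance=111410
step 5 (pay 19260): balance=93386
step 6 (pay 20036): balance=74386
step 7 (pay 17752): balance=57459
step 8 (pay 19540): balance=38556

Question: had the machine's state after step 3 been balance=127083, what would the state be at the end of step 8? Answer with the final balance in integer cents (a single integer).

39534

state after step 3 := balance=127083
step 4 (pay 16149): balance=112344
step 5 (pay 19260): balance=94331
step 6 (pay 20036): balance=75342
step 7 (pay 17752): balance=58426
step 8 (pay 19540): balance=39534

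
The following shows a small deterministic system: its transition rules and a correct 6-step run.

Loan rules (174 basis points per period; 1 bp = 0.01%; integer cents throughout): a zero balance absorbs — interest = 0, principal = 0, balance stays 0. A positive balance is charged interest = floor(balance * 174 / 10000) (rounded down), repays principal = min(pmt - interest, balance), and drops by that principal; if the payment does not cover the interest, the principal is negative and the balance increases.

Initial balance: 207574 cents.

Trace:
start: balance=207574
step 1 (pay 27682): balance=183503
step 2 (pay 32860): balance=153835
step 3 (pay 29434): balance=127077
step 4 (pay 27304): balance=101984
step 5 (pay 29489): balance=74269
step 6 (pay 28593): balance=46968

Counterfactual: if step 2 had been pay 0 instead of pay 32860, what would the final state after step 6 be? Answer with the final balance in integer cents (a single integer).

(re-executing from step 2 with the substitution; state before step 2: balance=183503)
step 2 (pay 0): balance=186695
step 3 (pay 29434): balance=160509
step 4 (pay 27304): balance=135997
step 5 (pay 29489): balance=108874
step 6 (pay 28593): balance=82175

82175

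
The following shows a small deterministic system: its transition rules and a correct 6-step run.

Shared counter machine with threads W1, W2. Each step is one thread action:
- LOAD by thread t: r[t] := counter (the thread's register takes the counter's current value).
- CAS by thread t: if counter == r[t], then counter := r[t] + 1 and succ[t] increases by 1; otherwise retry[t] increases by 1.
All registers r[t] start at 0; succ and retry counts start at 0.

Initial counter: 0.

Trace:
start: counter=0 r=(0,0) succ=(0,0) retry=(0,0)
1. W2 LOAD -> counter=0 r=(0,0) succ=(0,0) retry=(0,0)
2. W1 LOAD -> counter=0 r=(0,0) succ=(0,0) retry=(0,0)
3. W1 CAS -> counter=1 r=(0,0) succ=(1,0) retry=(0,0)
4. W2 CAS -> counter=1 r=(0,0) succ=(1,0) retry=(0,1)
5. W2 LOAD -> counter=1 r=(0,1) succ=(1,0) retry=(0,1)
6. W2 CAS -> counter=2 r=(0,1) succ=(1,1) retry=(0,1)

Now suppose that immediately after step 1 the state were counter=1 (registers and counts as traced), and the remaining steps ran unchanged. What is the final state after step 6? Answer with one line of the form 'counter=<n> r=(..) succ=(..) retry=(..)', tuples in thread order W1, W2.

counter=3 r=(1,2) succ=(1,1) retry=(0,1)

state after step 1 := counter=1 r=(0,0) succ=(0,0) retry=(0,0)
2. W1 LOAD -> counter=1 r=(1,0) succ=(0,0) retry=(0,0)
3. W1 CAS -> counter=2 r=(1,0) succ=(1,0) retry=(0,0)
4. W2 CAS -> counter=2 r=(1,0) succ=(1,0) retry=(0,1)
5. W2 LOAD -> counter=2 r=(1,2) succ=(1,0) retry=(0,1)
6. W2 CAS -> counter=3 r=(1,2) succ=(1,1) retry=(0,1)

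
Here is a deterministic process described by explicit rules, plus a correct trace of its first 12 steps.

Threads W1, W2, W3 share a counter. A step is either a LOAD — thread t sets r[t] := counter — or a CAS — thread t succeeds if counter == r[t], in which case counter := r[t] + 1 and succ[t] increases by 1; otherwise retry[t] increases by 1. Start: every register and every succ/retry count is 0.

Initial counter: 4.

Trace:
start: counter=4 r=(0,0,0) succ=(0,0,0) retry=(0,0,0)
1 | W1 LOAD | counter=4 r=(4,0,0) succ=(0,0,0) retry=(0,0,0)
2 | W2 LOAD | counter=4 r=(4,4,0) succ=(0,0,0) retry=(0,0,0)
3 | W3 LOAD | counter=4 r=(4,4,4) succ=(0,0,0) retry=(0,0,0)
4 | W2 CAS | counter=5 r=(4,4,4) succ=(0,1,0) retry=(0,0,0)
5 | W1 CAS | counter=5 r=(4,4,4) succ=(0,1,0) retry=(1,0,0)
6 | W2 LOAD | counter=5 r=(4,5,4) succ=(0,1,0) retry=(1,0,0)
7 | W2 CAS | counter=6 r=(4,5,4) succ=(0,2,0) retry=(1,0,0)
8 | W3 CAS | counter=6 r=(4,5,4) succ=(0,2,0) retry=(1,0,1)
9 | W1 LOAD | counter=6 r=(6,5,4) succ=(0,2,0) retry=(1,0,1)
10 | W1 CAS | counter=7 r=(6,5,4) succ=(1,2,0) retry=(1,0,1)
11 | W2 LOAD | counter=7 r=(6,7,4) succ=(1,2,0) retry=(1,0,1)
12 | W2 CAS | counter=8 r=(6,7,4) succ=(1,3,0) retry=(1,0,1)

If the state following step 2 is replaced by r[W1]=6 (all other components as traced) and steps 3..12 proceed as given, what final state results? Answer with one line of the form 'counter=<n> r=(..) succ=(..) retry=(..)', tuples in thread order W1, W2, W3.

counter=8 r=(6,7,4) succ=(1,3,0) retry=(1,0,1)

state after step 2 := counter=4 r=(6,4,0) succ=(0,0,0) retry=(0,0,0)
3 | W3 LOAD | counter=4 r=(6,4,4) succ=(0,0,0) retry=(0,0,0)
4 | W2 CAS | counter=5 r=(6,4,4) succ=(0,1,0) retry=(0,0,0)
5 | W1 CAS | counter=5 r=(6,4,4) succ=(0,1,0) retry=(1,0,0)
6 | W2 LOAD | counter=5 r=(6,5,4) succ=(0,1,0) retry=(1,0,0)
7 | W2 CAS | counter=6 r=(6,5,4) succ=(0,2,0) retry=(1,0,0)
8 | W3 CAS | counter=6 r=(6,5,4) succ=(0,2,0) retry=(1,0,1)
9 | W1 LOAD | counter=6 r=(6,5,4) succ=(0,2,0) retry=(1,0,1)
10 | W1 CAS | counter=7 r=(6,5,4) succ=(1,2,0) retry=(1,0,1)
11 | W2 LOAD | counter=7 r=(6,7,4) succ=(1,2,0) retry=(1,0,1)
12 | W2 CAS | counter=8 r=(6,7,4) succ=(1,3,0) retry=(1,0,1)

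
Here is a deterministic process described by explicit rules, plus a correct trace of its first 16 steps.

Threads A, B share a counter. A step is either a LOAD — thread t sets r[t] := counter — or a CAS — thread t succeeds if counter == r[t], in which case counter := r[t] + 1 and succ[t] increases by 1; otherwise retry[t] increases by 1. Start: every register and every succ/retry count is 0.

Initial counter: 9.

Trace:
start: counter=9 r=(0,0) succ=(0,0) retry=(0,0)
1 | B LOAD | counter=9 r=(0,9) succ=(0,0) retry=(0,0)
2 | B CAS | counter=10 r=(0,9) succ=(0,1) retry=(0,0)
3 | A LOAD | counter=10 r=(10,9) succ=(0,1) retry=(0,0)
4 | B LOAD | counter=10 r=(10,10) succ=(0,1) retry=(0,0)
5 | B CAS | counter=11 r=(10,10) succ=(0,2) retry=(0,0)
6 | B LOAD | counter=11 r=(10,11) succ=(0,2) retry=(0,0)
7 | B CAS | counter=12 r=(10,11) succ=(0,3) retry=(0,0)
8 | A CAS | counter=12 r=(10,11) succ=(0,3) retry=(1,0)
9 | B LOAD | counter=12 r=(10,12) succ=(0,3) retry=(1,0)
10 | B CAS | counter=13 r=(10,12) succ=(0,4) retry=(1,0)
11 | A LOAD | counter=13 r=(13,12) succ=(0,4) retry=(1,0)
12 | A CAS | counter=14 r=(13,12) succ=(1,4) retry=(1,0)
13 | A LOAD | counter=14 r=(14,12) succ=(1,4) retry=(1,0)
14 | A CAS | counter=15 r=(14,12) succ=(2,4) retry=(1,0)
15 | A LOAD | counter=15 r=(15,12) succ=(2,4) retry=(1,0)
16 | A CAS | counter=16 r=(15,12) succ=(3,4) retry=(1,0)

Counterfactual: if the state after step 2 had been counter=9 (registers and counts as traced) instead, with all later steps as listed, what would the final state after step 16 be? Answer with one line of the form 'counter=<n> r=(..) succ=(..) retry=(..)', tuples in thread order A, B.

counter=15 r=(14,11) succ=(3,4) retry=(1,0)

state after step 2 := counter=9 r=(0,9) succ=(0,1) retry=(0,0)
3 | A LOAD | counter=9 r=(9,9) succ=(0,1) retry=(0,0)
4 | B LOAD | counter=9 r=(9,9) succ=(0,1) retry=(0,0)
5 | B CAS | counter=10 r=(9,9) succ=(0,2) retry=(0,0)
6 | B LOAD | counter=10 r=(9,10) succ=(0,2) retry=(0,0)
7 | B CAS | counter=11 r=(9,10) succ=(0,3) retry=(0,0)
8 | A CAS | counter=11 r=(9,10) succ=(0,3) retry=(1,0)
9 | B LOAD | counter=11 r=(9,11) succ=(0,3) retry=(1,0)
10 | B CAS | counter=12 r=(9,11) succ=(0,4) retry=(1,0)
11 | A LOAD | counter=12 r=(12,11) succ=(0,4) retry=(1,0)
12 | A CAS | counter=13 r=(12,11) succ=(1,4) retry=(1,0)
13 | A LOAD | counter=13 r=(13,11) succ=(1,4) retry=(1,0)
14 | A CAS | counter=14 r=(13,11) succ=(2,4) retry=(1,0)
15 | A LOAD | counter=14 r=(14,11) succ=(2,4) retry=(1,0)
16 | A CAS | counter=15 r=(14,11) succ=(3,4) retry=(1,0)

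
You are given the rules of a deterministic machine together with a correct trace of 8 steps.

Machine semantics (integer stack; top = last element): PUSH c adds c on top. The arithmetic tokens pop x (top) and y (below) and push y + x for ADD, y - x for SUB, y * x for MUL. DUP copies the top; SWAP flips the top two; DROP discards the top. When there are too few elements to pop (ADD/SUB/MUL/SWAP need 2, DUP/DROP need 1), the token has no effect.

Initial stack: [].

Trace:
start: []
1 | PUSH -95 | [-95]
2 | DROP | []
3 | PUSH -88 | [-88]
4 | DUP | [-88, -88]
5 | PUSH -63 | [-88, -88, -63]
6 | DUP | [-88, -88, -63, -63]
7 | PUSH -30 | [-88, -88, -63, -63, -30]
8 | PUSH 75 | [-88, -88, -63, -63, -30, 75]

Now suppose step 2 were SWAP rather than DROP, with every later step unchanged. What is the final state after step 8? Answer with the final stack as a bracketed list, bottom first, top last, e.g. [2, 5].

[-95, -88, -88, -63, -63, -30, 75]

(re-executing from step 2 with the substitution; state before step 2: [-95])
2 | SWAP | [-95]
3 | PUSH -88 | [-95, -88]
4 | DUP | [-95, -88, -88]
5 | PUSH -63 | [-95, -88, -88, -63]
6 | DUP | [-95, -88, -88, -63, -63]
7 | PUSH -30 | [-95, -88, -88, -63, -63, -30]
8 | PUSH 75 | [-95, -88, -88, -63, -63, -30, 75]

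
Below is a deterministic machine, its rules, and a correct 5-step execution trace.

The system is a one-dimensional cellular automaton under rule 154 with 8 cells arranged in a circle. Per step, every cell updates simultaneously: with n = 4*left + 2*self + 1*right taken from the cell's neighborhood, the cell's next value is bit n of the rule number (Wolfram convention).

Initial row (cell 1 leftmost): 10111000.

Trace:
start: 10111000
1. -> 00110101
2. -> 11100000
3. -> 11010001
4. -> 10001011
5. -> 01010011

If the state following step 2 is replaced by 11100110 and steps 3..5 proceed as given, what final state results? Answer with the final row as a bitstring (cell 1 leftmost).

01110011

state after step 2 := 11100110
3. -> 11011100
4. -> 10011011
5. -> 01110011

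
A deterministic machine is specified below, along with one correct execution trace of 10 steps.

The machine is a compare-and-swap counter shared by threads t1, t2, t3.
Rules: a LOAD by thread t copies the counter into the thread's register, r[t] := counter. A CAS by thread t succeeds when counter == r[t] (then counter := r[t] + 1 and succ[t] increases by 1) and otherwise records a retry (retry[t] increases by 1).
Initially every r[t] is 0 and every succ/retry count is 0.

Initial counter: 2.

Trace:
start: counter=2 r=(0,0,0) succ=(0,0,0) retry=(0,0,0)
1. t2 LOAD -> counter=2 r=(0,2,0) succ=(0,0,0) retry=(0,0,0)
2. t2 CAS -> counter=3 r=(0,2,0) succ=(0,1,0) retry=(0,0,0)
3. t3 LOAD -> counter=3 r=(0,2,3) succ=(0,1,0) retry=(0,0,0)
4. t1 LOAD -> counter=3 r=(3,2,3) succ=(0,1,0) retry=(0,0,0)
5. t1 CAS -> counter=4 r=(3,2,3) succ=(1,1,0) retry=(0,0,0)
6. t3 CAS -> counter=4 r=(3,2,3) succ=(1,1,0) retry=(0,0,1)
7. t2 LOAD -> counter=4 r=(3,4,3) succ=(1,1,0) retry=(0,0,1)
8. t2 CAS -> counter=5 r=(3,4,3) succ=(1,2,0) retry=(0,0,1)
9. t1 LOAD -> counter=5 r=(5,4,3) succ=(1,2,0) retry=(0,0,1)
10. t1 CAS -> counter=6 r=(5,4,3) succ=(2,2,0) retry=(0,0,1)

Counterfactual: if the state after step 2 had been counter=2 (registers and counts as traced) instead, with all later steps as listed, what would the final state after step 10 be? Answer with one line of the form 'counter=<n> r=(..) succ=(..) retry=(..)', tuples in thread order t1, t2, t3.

state after step 2 := counter=2 r=(0,2,0) succ=(0,1,0) retry=(0,0,0)
3. t3 LOAD -> counter=2 r=(0,2,2) succ=(0,1,0) retry=(0,0,0)
4. t1 LOAD -> counter=2 r=(2,2,2) succ=(0,1,0) retry=(0,0,0)
5. t1 CAS -> counter=3 r=(2,2,2) succ=(1,1,0) retry=(0,0,0)
6. t3 CAS -> counter=3 r=(2,2,2) succ=(1,1,0) retry=(0,0,1)
7. t2 LOAD -> counter=3 r=(2,3,2) succ=(1,1,0) retry=(0,0,1)
8. t2 CAS -> counter=4 r=(2,3,2) succ=(1,2,0) retry=(0,0,1)
9. t1 LOAD -> counter=4 r=(4,3,2) succ=(1,2,0) retry=(0,0,1)
10. t1 CAS -> counter=5 r=(4,3,2) succ=(2,2,0) retry=(0,0,1)

counter=5 r=(4,3,2) succ=(2,2,0) retry=(0,0,1)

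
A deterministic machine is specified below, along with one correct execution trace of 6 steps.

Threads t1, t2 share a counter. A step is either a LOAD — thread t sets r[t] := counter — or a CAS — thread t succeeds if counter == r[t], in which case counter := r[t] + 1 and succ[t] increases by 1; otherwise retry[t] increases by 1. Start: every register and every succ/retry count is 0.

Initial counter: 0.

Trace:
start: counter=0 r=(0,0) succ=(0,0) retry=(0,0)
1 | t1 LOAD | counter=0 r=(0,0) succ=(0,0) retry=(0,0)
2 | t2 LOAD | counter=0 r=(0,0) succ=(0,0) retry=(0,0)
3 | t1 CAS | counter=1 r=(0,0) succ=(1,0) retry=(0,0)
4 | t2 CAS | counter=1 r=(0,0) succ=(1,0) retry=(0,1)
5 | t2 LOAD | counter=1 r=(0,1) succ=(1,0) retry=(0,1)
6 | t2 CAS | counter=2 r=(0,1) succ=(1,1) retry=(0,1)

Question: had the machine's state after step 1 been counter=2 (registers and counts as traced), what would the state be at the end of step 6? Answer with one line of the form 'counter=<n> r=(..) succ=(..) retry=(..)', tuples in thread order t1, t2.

counter=4 r=(0,3) succ=(0,2) retry=(1,0)

state after step 1 := counter=2 r=(0,0) succ=(0,0) retry=(0,0)
2 | t2 LOAD | counter=2 r=(0,2) succ=(0,0) retry=(0,0)
3 | t1 CAS | counter=2 r=(0,2) succ=(0,0) retry=(1,0)
4 | t2 CAS | counter=3 r=(0,2) succ=(0,1) retry=(1,0)
5 | t2 LOAD | counter=3 r=(0,3) succ=(0,1) retry=(1,0)
6 | t2 CAS | counter=4 r=(0,3) succ=(0,2) retry=(1,0)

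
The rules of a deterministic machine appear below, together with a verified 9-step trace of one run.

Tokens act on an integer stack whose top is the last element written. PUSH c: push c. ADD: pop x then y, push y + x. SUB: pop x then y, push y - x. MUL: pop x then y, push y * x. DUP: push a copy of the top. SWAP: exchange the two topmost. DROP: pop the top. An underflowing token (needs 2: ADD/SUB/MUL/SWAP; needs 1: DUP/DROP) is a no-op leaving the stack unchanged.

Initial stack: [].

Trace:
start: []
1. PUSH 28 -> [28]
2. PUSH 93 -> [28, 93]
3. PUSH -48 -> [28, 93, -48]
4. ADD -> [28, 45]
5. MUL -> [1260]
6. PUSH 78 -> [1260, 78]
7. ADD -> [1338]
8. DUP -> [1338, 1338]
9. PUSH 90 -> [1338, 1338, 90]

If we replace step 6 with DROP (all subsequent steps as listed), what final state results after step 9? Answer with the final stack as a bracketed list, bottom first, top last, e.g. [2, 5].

[90]

(re-executing from step 6 with the substitution; state before step 6: [1260])
6. DROP -> []
7. ADD -> []
8. DUP -> []
9. PUSH 90 -> [90]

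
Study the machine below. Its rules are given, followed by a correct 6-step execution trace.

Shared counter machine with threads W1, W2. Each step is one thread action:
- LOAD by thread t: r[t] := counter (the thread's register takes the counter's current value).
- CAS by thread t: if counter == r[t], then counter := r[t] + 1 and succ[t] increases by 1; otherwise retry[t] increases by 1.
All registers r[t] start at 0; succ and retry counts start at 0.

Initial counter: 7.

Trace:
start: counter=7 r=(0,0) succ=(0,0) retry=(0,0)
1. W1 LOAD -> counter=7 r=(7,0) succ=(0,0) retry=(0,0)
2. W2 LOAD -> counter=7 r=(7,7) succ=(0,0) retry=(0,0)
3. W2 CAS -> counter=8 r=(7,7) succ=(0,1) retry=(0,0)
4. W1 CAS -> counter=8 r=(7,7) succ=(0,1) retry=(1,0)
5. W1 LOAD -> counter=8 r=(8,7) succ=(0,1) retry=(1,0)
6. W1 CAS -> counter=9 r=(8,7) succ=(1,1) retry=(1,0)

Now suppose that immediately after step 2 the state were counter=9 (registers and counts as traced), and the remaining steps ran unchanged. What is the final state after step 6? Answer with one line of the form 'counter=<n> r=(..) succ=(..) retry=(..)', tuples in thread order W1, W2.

counter=10 r=(9,7) succ=(1,0) retry=(1,1)

state after step 2 := counter=9 r=(7,7) succ=(0,0) retry=(0,0)
3. W2 CAS -> counter=9 r=(7,7) succ=(0,0) retry=(0,1)
4. W1 CAS -> counter=9 r=(7,7) succ=(0,0) retry=(1,1)
5. W1 LOAD -> counter=9 r=(9,7) succ=(0,0) retry=(1,1)
6. W1 CAS -> counter=10 r=(9,7) succ=(1,0) retry=(1,1)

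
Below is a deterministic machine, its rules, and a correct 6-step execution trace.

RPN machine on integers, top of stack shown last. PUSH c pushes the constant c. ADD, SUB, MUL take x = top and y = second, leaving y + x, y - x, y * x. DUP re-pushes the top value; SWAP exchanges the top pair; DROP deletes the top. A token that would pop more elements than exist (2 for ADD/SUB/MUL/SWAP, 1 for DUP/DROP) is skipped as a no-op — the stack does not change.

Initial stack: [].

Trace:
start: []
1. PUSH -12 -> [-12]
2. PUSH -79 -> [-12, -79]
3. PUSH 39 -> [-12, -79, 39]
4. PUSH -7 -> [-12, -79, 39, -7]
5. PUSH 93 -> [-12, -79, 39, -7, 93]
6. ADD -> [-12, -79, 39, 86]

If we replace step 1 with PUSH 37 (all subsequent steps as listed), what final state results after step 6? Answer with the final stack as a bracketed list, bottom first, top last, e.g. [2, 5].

[37, -79, 39, 86]

(re-executing from step 1 with the substitution; state before step 1: [])
1. PUSH 37 -> [37]
2. PUSH -79 -> [37, -79]
3. PUSH 39 -> [37, -79, 39]
4. PUSH -7 -> [37, -79, 39, -7]
5. PUSH 93 -> [37, -79, 39, -7, 93]
6. ADD -> [37, -79, 39, 86]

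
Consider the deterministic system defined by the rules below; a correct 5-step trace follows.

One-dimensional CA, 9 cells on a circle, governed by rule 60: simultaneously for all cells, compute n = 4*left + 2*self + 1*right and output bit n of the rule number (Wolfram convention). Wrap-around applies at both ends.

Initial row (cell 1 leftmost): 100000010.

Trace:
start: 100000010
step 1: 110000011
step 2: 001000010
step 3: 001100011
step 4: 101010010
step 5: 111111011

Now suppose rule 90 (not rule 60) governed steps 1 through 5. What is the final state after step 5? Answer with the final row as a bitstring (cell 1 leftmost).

(re-executing steps 1..5 under rule 90; state before step 1: 100000010)
step 1: 010000100
step 2: 101001010
step 3: 000110000
step 4: 001111000
step 5: 011001100

011001100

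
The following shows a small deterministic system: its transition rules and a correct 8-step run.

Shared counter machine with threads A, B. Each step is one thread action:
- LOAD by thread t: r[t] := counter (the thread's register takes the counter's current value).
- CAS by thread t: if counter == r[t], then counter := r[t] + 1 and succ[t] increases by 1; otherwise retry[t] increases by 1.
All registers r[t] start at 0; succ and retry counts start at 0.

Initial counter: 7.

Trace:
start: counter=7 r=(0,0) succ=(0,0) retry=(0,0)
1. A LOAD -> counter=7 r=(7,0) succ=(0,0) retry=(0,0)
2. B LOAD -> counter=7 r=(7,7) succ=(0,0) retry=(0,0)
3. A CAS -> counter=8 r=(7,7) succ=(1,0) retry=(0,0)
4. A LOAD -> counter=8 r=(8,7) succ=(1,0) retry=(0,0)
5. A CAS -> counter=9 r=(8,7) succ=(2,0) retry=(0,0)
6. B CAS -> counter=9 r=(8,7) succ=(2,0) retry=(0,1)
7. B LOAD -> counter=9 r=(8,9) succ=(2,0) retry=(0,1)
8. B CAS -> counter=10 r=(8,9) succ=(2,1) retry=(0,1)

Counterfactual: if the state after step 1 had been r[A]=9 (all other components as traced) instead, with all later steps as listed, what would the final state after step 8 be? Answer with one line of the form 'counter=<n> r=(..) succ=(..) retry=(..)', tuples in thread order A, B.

state after step 1 := counter=7 r=(9,0) succ=(0,0) retry=(0,0)
2. B LOAD -> counter=7 r=(9,7) succ=(0,0) retry=(0,0)
3. A CAS -> counter=7 r=(9,7) succ=(0,0) retry=(1,0)
4. A LOAD -> counter=7 r=(7,7) succ=(0,0) retry=(1,0)
5. A CAS -> counter=8 r=(7,7) succ=(1,0) retry=(1,0)
6. B CAS -> counter=8 r=(7,7) succ=(1,0) retry=(1,1)
7. B LOAD -> counter=8 r=(7,8) succ=(1,0) retry=(1,1)
8. B CAS -> counter=9 r=(7,8) succ=(1,1) retry=(1,1)

counter=9 r=(7,8) succ=(1,1) retry=(1,1)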